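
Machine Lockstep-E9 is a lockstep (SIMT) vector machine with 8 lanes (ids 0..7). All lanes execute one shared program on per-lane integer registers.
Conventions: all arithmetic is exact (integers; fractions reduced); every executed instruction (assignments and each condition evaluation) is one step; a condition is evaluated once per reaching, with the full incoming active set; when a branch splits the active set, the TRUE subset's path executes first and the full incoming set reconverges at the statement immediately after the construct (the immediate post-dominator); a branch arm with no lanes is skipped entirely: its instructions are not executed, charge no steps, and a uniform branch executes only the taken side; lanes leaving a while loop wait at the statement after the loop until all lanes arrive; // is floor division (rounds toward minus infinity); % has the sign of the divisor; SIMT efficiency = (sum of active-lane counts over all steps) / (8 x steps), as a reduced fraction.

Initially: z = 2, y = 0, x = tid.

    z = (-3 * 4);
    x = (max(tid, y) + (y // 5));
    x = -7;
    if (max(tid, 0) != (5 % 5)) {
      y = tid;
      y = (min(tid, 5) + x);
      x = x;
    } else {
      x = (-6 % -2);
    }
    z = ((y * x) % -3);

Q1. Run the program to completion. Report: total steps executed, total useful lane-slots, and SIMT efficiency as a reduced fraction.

Answer: 9 steps, 62 useful, 31/36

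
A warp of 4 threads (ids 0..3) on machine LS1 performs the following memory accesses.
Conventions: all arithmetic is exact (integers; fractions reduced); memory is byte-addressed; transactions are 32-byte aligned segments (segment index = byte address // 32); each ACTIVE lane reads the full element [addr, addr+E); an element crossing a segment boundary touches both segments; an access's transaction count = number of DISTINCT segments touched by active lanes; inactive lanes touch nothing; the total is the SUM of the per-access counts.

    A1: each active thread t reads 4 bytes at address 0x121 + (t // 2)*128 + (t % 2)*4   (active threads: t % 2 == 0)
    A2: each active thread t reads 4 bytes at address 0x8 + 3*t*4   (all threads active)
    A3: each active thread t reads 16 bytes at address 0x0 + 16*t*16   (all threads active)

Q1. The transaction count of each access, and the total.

A1: 2 transactions
A2: 2 transactions
A3: 4 transactions

Answer: 2,2,4; total 8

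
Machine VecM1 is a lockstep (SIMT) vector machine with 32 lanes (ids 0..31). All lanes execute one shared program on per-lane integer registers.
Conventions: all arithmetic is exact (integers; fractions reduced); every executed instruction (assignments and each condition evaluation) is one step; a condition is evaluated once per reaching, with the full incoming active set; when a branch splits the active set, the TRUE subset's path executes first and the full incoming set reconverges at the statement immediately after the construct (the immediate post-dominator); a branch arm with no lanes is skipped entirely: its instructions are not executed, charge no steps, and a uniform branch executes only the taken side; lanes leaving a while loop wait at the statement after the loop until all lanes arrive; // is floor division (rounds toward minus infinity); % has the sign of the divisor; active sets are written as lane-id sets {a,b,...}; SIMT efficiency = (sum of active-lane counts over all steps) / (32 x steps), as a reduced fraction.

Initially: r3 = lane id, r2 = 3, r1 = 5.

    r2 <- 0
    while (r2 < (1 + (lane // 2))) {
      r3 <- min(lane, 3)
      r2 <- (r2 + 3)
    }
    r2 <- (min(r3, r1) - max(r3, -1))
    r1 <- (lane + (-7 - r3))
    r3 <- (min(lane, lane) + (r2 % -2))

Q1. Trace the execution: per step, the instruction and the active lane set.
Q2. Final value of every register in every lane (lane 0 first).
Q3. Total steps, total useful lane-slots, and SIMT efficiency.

step 0: r2 <- 0                      {0,1,2,3,4,5,6,7,8,9,10,11,12,13,14,15,16,17,18,19,20,21,22,23,24,25,26,27,28,29,30,31}
step 1: eval (r2 < (1 + (lane // 2))) {0,1,2,3,4,5,6,7,8,9,10,11,12,13,14,15,16,17,18,19,20,21,22,23,24,25,26,27,28,29,30,31}
step 2: r3 <- min(lane, 3)           {0,1,2,3,4,5,6,7,8,9,10,11,12,13,14,15,16,17,18,19,20,21,22,23,24,25,26,27,28,29,30,31}
step 3: r2 <- (r2 + 3)               {0,1,2,3,4,5,6,7,8,9,10,11,12,13,14,15,16,17,18,19,20,21,22,23,24,25,26,27,28,29,30,31}
step 4: eval (r2 < (1 + (lane // 2))) {0,1,2,3,4,5,6,7,8,9,10,11,12,13,14,15,16,17,18,19,20,21,22,23,24,25,26,27,28,29,30,31}
step 5: r3 <- min(lane, 3)           {6,7,8,9,10,11,12,13,14,15,16,17,18,19,20,21,22,23,24,25,26,27,28,29,30,31}
step 6: r2 <- (r2 + 3)               {6,7,8,9,10,11,12,13,14,15,16,17,18,19,20,21,22,23,24,25,26,27,28,29,30,31}
step 7: eval (r2 < (1 + (lane // 2))) {6,7,8,9,10,11,12,13,14,15,16,17,18,19,20,21,22,23,24,25,26,27,28,29,30,31}
step 8: r3 <- min(lane, 3)           {12,13,14,15,16,17,18,19,20,21,22,23,24,25,26,27,28,29,30,31}
step 9: r2 <- (r2 + 3)               {12,13,14,15,16,17,18,19,20,21,22,23,24,25,26,27,28,29,30,31}
step 10: eval (r2 < (1 + (lane // 2))) {12,13,14,15,16,17,18,19,20,21,22,23,24,25,26,27,28,29,30,31}
step 11: r3 <- min(lane, 3)           {18,19,20,21,22,23,24,25,26,27,28,29,30,31}
step 12: r2 <- (r2 + 3)               {18,19,20,21,22,23,24,25,26,27,28,29,30,31}
step 13: eval (r2 < (1 + (lane // 2))) {18,19,20,21,22,23,24,25,26,27,28,29,30,31}
step 14: r3 <- min(lane, 3)           {24,25,26,27,28,29,30,31}
step 15: r2 <- (r2 + 3)               {24,25,26,27,28,29,30,31}
step 16: eval (r2 < (1 + (lane // 2))) {24,25,26,27,28,29,30,31}
step 17: r3 <- min(lane, 3)           {30,31}
step 18: r2 <- (r2 + 3)               {30,31}
step 19: eval (r2 < (1 + (lane // 2))) {30,31}
step 20: r2 <- (min(r3, r1) - max(r3, -1)) {0,1,2,3,4,5,6,7,8,9,10,11,12,13,14,15,16,17,18,19,20,21,22,23,24,25,26,27,28,29,30,31}
step 21: r1 <- (lane + (-7 - r3))     {0,1,2,3,4,5,6,7,8,9,10,11,12,13,14,15,16,17,18,19,20,21,22,23,24,25,26,27,28,29,30,31}
step 22: r3 <- (min(lane, lane) + (r2 % -2)) {0,1,2,3,4,5,6,7,8,9,10,11,12,13,14,15,16,17,18,19,20,21,22,23,24,25,26,27,28,29,30,31}

Answer: 23 steps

r3: 0,1,2,3,4,5,6,7,8,9,10,11,12,13,14,15,16,17,18,19,20,21,22,23,24,25,26,27,28,29,30,31
r2: 0,0,0,0,0,0,0,0,0,0,0,0,0,0,0,0,0,0,0,0,0,0,0,0,0,0,0,0,0,0,0,0
r1: -7,-7,-7,-7,-6,-5,-4,-3,-2,-1,0,1,2,3,4,5,6,7,8,9,10,11,12,13,14,15,16,17,18,19,20,21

steps = 23; useful = 466; efficiency = 466/736 = 233/368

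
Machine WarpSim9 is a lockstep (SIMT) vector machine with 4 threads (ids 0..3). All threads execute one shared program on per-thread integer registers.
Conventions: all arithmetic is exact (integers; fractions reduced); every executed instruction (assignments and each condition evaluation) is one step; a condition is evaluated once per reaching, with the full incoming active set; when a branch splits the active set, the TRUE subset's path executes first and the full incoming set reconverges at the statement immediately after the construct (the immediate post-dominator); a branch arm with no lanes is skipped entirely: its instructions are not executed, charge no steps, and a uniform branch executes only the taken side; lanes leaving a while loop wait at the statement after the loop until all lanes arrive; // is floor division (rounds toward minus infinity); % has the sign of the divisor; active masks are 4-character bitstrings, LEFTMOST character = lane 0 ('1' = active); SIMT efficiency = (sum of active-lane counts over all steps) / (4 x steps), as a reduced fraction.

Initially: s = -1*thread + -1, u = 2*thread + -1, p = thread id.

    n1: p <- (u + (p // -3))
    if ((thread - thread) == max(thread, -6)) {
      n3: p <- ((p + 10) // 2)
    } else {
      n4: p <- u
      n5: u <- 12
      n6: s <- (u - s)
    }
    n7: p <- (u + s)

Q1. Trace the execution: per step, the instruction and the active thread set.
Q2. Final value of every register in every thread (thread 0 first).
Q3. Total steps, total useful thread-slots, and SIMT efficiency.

step 0: p <- (u + (p // -3))         1111
step 1: eval ((thread - thread) == max(thread, -6)) 1111
step 2: p <- ((p + 10) // 2)         1000
step 3: p <- u                       0111
step 4: u <- 12                      0111
step 5: s <- (u - s)                 0111
step 6: p <- (u + s)                 1111

Answer: 7 steps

s: -1,14,15,16
u: -1,12,12,12
p: -2,26,27,28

steps = 7; useful = 22; efficiency = 22/28 = 11/14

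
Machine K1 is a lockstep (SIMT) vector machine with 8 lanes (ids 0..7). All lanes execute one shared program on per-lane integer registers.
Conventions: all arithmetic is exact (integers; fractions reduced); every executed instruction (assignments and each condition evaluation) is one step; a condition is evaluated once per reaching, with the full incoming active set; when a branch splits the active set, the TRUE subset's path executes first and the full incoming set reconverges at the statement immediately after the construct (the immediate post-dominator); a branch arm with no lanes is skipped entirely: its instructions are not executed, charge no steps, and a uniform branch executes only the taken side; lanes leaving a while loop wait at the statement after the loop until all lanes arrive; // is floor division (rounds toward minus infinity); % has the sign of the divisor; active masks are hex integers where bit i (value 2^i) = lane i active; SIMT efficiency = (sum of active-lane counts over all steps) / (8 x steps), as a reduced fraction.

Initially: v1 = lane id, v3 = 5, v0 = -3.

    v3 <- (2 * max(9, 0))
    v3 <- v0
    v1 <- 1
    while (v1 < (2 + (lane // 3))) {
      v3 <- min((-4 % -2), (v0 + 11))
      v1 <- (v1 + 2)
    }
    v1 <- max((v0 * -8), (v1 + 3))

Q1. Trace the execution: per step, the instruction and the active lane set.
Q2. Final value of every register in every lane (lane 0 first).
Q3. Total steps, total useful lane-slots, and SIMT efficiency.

step 0: v3 <- (2 * max(9, 0))        0xff
step 1: v3 <- v0                     0xff
step 2: v1 <- 1                      0xff
step 3: eval (v1 < (2 + (lane // 3))) 0xff
step 4: v3 <- min((-4 % -2), (v0 + 11)) 0xff
step 5: v1 <- (v1 + 2)               0xff
step 6: eval (v1 < (2 + (lane // 3))) 0xff
step 7: v3 <- min((-4 % -2), (v0 + 11)) 0xc0
step 8: v1 <- (v1 + 2)               0xc0
step 9: eval (v1 < (2 + (lane // 3))) 0xc0
step 10: v1 <- max((v0 * -8), (v1 + 3)) 0xff

Answer: 11 steps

v1: 24,24,24,24,24,24,24,24
v3: 0,0,0,0,0,0,0,0
v0: -3,-3,-3,-3,-3,-3,-3,-3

steps = 11; useful = 70; efficiency = 70/88 = 35/44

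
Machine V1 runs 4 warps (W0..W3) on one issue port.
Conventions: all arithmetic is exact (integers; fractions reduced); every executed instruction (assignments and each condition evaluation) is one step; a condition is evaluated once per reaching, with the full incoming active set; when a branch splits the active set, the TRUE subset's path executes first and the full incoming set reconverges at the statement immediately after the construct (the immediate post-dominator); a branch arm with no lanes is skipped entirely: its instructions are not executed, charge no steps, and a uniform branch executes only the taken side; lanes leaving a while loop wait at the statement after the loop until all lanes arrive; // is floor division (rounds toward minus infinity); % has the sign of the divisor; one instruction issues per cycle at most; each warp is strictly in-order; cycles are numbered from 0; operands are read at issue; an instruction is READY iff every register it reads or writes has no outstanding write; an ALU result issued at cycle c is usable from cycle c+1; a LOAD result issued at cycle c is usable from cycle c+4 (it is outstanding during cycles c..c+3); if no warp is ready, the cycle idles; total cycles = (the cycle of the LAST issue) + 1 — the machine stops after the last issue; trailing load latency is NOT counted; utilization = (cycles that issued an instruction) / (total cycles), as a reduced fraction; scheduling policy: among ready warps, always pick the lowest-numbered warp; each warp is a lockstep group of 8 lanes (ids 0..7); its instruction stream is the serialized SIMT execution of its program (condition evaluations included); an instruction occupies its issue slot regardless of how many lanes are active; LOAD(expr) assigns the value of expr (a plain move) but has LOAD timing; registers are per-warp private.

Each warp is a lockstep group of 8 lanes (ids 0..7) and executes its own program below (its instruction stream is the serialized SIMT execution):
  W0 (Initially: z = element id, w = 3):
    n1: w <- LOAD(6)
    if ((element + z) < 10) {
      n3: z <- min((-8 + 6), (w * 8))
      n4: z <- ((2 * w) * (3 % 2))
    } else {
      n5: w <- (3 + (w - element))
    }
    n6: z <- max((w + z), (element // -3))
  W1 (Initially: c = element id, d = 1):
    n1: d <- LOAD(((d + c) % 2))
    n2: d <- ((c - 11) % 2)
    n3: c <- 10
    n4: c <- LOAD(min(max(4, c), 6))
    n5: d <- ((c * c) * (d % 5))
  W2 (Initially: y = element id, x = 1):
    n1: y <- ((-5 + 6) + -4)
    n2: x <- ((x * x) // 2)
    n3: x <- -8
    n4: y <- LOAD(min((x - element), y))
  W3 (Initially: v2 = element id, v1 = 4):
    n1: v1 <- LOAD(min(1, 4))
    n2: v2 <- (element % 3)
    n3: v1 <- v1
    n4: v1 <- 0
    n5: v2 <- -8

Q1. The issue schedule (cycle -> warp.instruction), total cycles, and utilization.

cycle 0: W0.I0
cycle 1: W0.I1
cycle 2: W1.I0
cycle 3: W2.I0
cycle 4: W0.I2
cycle 5: W0.I3
cycle 6: W0.I4
cycle 7: W0.I5
cycle 8: W1.I1
cycle 9: W1.I2
cycle 10: W1.I3
cycle 11: W2.I1
cycle 12: W2.I2
cycle 13: W2.I3
cycle 14: W1.I4
cycle 15: W3.I0
cycle 16: W3.I1
cycle 17: idle
cycle 18: idle
cycle 19: W3.I2
cycle 20: W3.I3
cycle 21: W3.I4

Answer: 22 cycles, utilization 10/11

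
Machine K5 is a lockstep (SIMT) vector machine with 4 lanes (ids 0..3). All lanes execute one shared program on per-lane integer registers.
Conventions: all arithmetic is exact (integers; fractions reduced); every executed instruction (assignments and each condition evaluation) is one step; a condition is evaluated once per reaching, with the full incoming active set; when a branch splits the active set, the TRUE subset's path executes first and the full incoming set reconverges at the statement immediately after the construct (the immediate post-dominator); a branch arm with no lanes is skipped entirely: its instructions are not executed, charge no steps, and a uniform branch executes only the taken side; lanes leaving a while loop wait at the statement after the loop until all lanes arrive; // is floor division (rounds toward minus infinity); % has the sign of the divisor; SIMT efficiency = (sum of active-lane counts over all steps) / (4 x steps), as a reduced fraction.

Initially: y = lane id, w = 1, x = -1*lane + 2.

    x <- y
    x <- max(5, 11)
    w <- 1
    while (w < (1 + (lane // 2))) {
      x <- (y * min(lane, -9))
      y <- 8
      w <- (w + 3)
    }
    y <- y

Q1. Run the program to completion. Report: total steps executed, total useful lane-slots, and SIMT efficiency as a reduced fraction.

Answer: 9 steps, 28 useful, 7/9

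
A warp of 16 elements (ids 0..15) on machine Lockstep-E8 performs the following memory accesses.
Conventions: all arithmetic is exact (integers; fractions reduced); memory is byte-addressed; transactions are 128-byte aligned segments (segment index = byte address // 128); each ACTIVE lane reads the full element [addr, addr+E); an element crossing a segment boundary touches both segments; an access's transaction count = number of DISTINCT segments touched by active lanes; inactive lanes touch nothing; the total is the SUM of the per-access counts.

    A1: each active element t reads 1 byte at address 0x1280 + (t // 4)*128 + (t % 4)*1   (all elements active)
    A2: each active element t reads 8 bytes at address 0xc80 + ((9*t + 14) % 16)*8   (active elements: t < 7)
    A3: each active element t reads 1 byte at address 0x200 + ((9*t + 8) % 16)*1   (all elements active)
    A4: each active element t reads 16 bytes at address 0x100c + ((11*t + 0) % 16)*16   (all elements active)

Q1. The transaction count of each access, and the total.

A1: 4 transactions
A2: 1 transaction
A3: 1 transaction
A4: 3 transactions

Answer: 4,1,1,3; total 9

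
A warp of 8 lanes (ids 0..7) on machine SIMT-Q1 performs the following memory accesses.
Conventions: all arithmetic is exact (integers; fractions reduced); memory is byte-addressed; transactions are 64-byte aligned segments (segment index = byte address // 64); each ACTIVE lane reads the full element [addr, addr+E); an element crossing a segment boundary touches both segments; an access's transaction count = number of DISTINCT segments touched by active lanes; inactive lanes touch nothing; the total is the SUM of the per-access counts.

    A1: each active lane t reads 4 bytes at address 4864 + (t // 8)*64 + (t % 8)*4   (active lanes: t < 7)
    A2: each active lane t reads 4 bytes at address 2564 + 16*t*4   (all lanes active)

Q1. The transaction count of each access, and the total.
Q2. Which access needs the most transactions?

A1: 1 transaction
A2: 8 transactions

Answer: 1,8; total 9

Answer: A2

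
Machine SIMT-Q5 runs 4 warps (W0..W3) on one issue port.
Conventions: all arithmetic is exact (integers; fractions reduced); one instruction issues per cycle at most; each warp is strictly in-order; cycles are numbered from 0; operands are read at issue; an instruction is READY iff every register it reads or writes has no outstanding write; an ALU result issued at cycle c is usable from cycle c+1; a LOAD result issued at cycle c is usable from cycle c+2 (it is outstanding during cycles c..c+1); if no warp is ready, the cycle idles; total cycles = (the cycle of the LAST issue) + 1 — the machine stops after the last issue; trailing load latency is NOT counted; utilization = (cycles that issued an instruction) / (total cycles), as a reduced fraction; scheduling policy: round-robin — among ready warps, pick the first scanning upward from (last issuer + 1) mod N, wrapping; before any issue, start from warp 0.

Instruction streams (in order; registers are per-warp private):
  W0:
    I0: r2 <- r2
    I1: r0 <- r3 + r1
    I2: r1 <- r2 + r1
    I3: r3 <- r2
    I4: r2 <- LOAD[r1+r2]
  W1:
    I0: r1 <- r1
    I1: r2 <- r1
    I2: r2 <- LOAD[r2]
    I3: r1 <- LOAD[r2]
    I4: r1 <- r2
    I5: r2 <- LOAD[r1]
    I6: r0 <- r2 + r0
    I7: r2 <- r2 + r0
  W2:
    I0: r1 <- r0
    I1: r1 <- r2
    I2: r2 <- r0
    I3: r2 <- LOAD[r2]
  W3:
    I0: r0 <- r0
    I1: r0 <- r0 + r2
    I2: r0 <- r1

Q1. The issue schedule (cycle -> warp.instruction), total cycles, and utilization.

cycle 0: W0.I0
cycle 1: W1.I0
cycle 2: W2.I0
cycle 3: W3.I0
cycle 4: W0.I1
cycle 5: W1.I1
cycle 6: W2.I1
cycle 7: W3.I1
cycle 8: W0.I2
cycle 9: W1.I2
cycle 10: W2.I2
cycle 11: W3.I2
cycle 12: W0.I3
cycle 13: W1.I3
cycle 14: W2.I3
cycle 15: W0.I4
cycle 16: W1.I4
cycle 17: W1.I5
cycle 18: idle
cycle 19: W1.I6
cycle 20: W1.I7

Answer: 21 cycles, utilization 20/21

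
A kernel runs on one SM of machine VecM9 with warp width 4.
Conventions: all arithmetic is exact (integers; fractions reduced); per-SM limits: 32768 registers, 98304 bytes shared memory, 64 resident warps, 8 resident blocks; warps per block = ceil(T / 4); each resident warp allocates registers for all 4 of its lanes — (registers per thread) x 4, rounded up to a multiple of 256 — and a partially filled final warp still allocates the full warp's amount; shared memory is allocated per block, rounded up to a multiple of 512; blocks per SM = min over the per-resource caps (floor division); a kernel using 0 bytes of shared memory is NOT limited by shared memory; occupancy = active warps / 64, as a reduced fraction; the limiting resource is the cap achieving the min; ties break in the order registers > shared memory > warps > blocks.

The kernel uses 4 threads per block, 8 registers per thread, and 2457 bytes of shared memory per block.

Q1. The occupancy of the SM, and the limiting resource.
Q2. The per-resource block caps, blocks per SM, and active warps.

Answer: occupancy 1/8, limited by blocks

registers: 128 blocks
shared memory: 38 blocks
warps: 64 blocks
blocks: 8 blocks

Answer: 8 blocks, 8 active warps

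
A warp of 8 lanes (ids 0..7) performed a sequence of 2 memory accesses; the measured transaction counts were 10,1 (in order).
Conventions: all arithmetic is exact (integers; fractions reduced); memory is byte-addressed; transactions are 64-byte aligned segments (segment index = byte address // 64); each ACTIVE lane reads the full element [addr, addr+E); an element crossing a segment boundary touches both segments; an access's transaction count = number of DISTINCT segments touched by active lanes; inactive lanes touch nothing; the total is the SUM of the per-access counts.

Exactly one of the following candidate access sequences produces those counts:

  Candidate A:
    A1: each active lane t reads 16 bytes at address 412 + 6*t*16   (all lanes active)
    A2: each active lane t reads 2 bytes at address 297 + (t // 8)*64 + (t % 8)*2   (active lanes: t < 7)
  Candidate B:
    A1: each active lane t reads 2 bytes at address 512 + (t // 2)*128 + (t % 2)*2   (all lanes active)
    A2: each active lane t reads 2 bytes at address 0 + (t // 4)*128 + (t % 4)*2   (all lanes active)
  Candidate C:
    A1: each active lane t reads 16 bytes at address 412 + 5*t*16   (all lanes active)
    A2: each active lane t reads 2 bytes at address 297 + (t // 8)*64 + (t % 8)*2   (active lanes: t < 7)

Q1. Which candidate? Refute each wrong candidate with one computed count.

A: A1 gives 12 transactions, not 10
B: A1 gives 4 transactions, not 10
C: all counts match (10,1)

Answer: C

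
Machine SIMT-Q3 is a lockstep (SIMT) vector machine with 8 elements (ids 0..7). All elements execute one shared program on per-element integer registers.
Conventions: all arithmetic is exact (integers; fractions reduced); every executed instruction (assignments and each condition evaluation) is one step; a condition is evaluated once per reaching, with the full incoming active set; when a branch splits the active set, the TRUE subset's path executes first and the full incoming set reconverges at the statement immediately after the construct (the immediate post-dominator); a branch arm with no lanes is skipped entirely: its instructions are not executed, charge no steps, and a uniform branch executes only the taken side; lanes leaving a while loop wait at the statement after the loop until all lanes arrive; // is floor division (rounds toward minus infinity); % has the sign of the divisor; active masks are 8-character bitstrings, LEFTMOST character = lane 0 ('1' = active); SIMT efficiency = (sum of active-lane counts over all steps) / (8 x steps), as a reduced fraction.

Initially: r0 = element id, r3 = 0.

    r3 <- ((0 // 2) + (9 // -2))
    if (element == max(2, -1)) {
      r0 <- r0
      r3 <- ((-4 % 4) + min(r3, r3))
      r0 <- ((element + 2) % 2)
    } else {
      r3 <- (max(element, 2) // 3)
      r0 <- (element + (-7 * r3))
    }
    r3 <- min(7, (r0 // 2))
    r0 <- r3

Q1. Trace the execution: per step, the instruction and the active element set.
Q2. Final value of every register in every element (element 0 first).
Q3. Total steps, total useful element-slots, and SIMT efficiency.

step 0: r3 <- ((0 // 2) + (9 // -2)) 11111111
step 1: eval (element == max(2, -1)) 11111111
step 2: r0 <- r0                     00100000
step 3: r3 <- ((-4 % 4) + min(r3, r3)) 00100000
step 4: r0 <- ((element + 2) % 2)    00100000
step 5: r3 <- (max(element, 2) // 3) 11011111
step 6: r0 <- (element + (-7 * r3))  11011111
step 7: r3 <- min(7, (r0 // 2))      11111111
step 8: r0 <- r3                     11111111

Answer: 9 steps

r0: 0,0,0,-2,-2,-1,-4,-4
r3: 0,0,0,-2,-2,-1,-4,-4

steps = 9; useful = 49; efficiency = 49/72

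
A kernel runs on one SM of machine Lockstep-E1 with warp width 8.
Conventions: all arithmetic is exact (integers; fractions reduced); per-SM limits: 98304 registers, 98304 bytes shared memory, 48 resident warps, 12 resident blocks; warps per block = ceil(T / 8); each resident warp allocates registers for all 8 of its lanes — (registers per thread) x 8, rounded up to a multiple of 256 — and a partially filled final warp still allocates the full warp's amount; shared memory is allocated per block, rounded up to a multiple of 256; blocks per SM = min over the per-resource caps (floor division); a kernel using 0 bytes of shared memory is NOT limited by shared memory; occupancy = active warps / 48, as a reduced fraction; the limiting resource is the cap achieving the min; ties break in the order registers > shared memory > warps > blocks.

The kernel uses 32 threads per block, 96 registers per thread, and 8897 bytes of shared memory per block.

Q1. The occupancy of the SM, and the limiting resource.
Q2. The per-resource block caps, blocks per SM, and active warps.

Answer: occupancy 5/6, limited by shared memory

registers: 32 blocks
shared memory: 10 blocks
warps: 12 blocks
blocks: 12 blocks

Answer: 10 blocks, 40 active warps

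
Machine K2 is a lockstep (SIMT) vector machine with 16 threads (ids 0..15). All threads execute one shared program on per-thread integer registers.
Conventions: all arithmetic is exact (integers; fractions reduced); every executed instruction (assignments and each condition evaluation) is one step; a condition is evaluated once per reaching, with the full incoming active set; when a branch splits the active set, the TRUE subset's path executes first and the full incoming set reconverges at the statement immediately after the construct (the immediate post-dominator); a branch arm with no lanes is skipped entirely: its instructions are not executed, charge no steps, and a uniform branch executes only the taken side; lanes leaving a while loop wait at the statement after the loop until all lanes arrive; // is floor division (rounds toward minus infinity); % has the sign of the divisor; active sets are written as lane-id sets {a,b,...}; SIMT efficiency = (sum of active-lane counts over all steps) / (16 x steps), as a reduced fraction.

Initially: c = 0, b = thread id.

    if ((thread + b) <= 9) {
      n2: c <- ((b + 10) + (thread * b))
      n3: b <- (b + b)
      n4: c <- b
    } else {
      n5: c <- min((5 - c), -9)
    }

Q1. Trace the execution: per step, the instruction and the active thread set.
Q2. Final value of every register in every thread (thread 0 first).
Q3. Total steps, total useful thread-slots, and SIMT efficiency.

step 0: eval ((thread + b) <= 9)     {0,1,2,3,4,5,6,7,8,9,10,11,12,13,14,15}
step 1: c <- ((b + 10) + (thread * b)) {0,1,2,3,4}
step 2: b <- (b + b)                 {0,1,2,3,4}
step 3: c <- b                       {0,1,2,3,4}
step 4: c <- min((5 - c), -9)        {5,6,7,8,9,10,11,12,13,14,15}

Answer: 5 steps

c: 0,2,4,6,8,-9,-9,-9,-9,-9,-9,-9,-9,-9,-9,-9
b: 0,2,4,6,8,5,6,7,8,9,10,11,12,13,14,15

steps = 5; useful = 42; efficiency = 42/80 = 21/40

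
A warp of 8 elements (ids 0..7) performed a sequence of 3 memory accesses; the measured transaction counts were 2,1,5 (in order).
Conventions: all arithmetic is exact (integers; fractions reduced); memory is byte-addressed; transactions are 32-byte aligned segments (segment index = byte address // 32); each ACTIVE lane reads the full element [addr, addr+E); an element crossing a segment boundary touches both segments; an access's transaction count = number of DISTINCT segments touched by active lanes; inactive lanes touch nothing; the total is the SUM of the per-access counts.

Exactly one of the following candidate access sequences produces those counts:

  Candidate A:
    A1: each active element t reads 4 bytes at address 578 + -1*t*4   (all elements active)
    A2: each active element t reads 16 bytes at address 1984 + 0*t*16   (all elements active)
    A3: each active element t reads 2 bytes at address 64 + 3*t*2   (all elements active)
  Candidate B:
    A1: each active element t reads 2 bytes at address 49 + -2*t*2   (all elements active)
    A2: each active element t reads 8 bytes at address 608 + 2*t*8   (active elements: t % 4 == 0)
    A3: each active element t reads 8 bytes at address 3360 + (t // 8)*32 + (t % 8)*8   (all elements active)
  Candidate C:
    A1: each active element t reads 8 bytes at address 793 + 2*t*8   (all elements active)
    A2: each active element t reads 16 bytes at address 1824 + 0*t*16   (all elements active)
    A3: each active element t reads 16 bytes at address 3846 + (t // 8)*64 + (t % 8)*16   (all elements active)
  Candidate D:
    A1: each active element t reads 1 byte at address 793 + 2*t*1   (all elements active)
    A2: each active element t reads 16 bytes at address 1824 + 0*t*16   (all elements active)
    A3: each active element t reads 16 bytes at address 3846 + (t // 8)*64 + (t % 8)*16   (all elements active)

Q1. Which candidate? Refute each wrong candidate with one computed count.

A: A3 gives 2 transactions, not 5
B: A2 gives 2 transactions, not 1
C: A1 gives 5 transactions, not 2
D: all counts match (2,1,5)

Answer: D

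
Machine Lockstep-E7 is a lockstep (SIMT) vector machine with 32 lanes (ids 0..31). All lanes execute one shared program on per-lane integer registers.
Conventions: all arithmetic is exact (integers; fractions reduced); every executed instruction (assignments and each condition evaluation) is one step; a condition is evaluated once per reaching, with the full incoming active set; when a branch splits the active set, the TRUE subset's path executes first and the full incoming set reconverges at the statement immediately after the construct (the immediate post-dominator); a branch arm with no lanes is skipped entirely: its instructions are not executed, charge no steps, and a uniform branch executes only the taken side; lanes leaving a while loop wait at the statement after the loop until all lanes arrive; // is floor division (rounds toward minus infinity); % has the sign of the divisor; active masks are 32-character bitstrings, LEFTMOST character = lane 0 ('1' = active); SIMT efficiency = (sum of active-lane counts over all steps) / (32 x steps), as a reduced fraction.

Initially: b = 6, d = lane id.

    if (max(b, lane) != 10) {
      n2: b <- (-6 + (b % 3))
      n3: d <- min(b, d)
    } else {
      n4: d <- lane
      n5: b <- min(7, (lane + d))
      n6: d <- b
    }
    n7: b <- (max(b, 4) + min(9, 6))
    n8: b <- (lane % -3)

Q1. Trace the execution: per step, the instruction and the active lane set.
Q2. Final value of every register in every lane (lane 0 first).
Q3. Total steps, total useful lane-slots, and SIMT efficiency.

step 0: eval (max(b, lane) != 10)    11111111111111111111111111111111
step 1: b <- (-6 + (b % 3))          11111111110111111111111111111111
step 2: d <- min(b, d)               11111111110111111111111111111111
step 3: d <- lane                    00000000001000000000000000000000
step 4: b <- min(7, (lane + d))      00000000001000000000000000000000
step 5: d <- b                       00000000001000000000000000000000
step 6: b <- (max(b, 4) + min(9, 6)) 11111111111111111111111111111111
step 7: b <- (lane % -3)             11111111111111111111111111111111

Answer: 8 steps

b: 0,-2,-1,0,-2,-1,0,-2,-1,0,-2,-1,0,-2,-1,0,-2,-1,0,-2,-1,0,-2,-1,0,-2,-1,0,-2,-1,0,-2
d: -6,-6,-6,-6,-6,-6,-6,-6,-6,-6,7,-6,-6,-6,-6,-6,-6,-6,-6,-6,-6,-6,-6,-6,-6,-6,-6,-6,-6,-6,-6,-6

steps = 8; useful = 161; efficiency = 161/256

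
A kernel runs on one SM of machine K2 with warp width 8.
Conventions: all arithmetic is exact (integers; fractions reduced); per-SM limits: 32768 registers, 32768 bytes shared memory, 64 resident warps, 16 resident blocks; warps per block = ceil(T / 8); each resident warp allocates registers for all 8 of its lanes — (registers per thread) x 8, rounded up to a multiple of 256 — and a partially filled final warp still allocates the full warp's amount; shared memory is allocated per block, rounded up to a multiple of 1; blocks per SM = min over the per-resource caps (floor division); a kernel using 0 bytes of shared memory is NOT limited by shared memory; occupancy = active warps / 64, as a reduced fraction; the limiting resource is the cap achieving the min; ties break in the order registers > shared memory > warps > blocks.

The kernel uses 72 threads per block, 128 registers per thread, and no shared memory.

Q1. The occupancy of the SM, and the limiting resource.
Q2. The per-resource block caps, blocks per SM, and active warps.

Answer: occupancy 27/64, limited by registers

registers: 3 blocks
shared memory: no limit (kernel uses none)
warps: 7 blocks
blocks: 16 blocks

Answer: 3 blocks, 27 active warps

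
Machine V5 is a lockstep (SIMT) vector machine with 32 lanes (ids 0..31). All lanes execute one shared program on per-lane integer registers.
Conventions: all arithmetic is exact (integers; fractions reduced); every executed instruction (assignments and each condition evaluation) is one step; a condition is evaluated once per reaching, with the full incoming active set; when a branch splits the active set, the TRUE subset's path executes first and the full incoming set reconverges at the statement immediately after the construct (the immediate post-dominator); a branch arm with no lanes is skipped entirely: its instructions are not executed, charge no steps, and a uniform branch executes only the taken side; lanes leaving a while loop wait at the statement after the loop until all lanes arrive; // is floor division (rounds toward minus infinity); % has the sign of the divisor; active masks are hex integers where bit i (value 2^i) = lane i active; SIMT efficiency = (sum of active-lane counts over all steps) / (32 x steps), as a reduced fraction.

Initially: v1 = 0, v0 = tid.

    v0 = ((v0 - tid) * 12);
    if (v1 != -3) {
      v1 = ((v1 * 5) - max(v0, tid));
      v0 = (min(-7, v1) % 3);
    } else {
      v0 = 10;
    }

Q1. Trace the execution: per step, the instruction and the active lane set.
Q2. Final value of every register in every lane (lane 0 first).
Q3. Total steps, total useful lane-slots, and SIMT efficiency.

step 0: v0 <- ((v0 - tid) * 12)      0xffffffff
step 1: eval (v1 != -3)              0xffffffff
step 2: v1 <- ((v1 * 5) - max(v0, tid)) 0xffffffff
step 3: v0 <- (min(-7, v1) % 3)      0xffffffff

Answer: 4 steps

v1: 0,-1,-2,-3,-4,-5,-6,-7,-8,-9,-10,-11,-12,-13,-14,-15,-16,-17,-18,-19,-20,-21,-22,-23,-24,-25,-26,-27,-28,-29,-30,-31
v0: 2,2,2,2,2,2,2,2,1,0,2,1,0,2,1,0,2,1,0,2,1,0,2,1,0,2,1,0,2,1,0,2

steps = 4; useful = 128; efficiency = 128/128 = 1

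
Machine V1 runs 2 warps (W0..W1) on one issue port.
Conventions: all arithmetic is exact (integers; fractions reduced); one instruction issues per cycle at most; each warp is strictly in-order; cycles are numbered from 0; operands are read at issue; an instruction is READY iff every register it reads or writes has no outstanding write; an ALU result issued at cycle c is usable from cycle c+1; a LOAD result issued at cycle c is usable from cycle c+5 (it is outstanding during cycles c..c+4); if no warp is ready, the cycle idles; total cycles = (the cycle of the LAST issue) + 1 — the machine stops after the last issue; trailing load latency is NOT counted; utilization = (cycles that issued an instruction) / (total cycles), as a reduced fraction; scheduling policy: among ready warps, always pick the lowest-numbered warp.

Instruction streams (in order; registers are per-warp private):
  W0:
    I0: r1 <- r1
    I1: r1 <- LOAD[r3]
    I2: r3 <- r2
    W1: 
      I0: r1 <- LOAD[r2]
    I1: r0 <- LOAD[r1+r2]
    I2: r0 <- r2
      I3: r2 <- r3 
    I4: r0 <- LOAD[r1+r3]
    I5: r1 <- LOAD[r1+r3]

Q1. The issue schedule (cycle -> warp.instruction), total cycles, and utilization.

cycle 0: W0.I0
cycle 1: W0.I1
cycle 2: W0.I2
cycle 3: W1.I0
cycle 4: idle
cycle 5: idle
cycle 6: idle
cycle 7: idle
cycle 8: W1.I1
cycle 9: idle
cycle 10: idle
cycle 11: idle
cycle 12: idle
cycle 13: W1.I2
cycle 14: W1.I3
cycle 15: W1.I4
cycle 16: W1.I5

Answer: 17 cycles, utilization 9/17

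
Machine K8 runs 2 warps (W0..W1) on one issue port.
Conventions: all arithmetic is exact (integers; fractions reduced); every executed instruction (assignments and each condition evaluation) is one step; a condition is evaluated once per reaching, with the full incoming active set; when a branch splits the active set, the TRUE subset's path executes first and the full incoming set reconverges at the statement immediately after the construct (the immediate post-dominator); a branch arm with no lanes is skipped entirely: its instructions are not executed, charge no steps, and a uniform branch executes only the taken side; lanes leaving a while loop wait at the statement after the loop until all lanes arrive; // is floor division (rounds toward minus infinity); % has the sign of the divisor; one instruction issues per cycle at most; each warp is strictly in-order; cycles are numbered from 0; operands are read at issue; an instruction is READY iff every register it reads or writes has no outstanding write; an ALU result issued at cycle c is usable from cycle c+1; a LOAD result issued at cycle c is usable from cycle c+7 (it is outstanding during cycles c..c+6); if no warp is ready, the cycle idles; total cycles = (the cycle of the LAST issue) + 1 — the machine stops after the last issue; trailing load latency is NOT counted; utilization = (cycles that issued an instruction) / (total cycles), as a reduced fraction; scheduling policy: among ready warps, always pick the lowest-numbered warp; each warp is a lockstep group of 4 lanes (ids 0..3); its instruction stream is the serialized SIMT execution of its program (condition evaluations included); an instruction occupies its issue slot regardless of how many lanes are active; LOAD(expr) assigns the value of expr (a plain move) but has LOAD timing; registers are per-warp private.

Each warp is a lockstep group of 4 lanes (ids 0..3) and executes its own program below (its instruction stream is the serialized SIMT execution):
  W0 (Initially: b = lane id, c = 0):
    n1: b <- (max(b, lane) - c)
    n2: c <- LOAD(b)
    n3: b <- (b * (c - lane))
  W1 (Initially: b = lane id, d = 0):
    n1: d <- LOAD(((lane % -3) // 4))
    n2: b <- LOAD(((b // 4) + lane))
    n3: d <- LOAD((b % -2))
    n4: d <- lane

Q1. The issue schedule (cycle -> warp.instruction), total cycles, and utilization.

cycle 0: W0.I0
cycle 1: W0.I1
cycle 2: W1.I0
cycle 3: W1.I1
cycle 4: idle
cycle 5: idle
cycle 6: idle
cycle 7: idle
cycle 8: W0.I2
cycle 9: idle
cycle 10: W1.I2
cycle 11: idle
cycle 12: idle
cycle 13: idle
cycle 14: idle
cycle 15: idle
cycle 16: idle
cycle 17: W1.I3

Answer: 18 cycles, utilization 7/18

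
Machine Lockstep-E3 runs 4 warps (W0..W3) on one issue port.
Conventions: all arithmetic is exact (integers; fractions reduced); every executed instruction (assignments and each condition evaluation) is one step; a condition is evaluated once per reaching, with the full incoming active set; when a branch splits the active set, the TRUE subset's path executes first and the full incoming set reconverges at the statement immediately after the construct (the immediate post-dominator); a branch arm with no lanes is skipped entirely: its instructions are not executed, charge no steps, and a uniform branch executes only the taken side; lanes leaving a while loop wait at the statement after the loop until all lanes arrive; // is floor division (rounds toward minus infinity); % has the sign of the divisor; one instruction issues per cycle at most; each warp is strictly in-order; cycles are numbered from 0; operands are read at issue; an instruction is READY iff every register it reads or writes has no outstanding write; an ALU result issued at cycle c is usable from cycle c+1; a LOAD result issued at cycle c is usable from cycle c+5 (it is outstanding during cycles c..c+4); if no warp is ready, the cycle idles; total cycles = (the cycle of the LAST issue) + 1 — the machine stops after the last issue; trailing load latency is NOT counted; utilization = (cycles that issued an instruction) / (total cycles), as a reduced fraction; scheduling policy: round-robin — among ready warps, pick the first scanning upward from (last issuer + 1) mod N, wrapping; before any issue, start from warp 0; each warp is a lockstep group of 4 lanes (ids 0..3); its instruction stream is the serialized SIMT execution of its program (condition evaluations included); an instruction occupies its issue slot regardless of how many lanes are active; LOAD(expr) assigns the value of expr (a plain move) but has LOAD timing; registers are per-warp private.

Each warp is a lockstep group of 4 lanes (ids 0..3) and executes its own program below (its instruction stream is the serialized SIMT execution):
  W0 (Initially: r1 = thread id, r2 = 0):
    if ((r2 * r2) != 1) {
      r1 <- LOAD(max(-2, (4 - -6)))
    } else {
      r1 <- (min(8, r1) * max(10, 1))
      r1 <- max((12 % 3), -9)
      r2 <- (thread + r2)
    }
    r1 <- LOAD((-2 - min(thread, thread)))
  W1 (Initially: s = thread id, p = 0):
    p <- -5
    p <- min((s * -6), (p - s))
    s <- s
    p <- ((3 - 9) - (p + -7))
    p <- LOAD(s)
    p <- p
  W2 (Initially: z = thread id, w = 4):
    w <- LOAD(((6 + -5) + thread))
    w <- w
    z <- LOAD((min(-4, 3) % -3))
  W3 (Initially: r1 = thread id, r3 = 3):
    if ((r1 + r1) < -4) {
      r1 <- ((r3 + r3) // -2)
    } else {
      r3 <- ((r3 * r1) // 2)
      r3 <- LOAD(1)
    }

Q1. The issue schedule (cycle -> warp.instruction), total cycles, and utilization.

cycle 0: W0.I0
cycle 1: W1.I0
cycle 2: W2.I0
cycle 3: W3.I0
cycle 4: W0.I1
cycle 5: W1.I1
cycle 6: W3.I1
cycle 7: W1.I2
cycle 8: W2.I1
cycle 9: W3.I2
cycle 10: W0.I2
cycle 11: W1.I3
cycle 12: W2.I2
cycle 13: W1.I4
cycle 14: idle
cycle 15: idle
cycle 16: idle
cycle 17: idle
cycle 18: W1.I5

Answer: 19 cycles, utilization 15/19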